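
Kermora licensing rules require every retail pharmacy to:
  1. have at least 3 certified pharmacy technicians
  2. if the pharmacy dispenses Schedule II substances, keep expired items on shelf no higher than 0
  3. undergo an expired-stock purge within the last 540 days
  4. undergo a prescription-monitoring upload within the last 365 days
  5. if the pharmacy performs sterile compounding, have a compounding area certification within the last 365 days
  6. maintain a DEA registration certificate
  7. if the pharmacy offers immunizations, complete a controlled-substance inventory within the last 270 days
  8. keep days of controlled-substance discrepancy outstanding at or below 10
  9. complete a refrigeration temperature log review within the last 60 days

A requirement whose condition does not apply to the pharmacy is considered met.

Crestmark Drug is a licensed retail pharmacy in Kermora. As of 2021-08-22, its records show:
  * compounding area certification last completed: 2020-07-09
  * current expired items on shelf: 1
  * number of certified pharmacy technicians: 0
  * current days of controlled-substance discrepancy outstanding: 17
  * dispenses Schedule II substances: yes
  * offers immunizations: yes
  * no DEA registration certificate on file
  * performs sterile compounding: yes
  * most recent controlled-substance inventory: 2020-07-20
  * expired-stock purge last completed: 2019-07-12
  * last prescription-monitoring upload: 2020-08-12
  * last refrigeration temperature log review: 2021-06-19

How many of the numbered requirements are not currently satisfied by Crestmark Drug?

1. certified pharmacy technicians 0 < 3 → not met
2. condition 'dispenses Schedule II substances' holds; expired items on shelf 1 > 0 → not met
3. expired-stock purge 772 days ago vs limit 540 → not met
4. prescription-monitoring upload 375 days ago vs limit 365 → not met
5. condition 'performs sterile compounding' holds; compounding area certification 409 days ago vs limit 365 → not met
6. DEA registration certificate absent → not met
7. condition 'offers immunizations' holds; controlled-substance inventory 398 days ago vs limit 270 → not met
8. days of controlled-substance discrepancy outstanding 17 > 10 → not met
9. refrigeration temperature log review 64 days ago vs limit 60 → not met
Not met: 9 of 9

9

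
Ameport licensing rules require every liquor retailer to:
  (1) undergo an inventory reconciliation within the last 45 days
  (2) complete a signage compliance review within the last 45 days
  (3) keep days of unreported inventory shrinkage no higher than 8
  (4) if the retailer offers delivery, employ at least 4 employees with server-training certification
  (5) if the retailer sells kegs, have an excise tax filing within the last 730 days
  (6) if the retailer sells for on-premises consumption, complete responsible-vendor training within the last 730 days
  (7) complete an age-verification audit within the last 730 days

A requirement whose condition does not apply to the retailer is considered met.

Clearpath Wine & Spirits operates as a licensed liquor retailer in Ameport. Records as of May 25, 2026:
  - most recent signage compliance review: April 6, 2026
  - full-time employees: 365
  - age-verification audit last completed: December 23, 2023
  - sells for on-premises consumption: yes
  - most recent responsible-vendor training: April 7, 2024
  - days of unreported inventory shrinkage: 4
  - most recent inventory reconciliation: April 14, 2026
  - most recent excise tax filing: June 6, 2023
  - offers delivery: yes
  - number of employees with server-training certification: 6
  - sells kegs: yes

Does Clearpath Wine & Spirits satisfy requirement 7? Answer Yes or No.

No

7. age-verification audit 884 days ago vs limit 730 → not met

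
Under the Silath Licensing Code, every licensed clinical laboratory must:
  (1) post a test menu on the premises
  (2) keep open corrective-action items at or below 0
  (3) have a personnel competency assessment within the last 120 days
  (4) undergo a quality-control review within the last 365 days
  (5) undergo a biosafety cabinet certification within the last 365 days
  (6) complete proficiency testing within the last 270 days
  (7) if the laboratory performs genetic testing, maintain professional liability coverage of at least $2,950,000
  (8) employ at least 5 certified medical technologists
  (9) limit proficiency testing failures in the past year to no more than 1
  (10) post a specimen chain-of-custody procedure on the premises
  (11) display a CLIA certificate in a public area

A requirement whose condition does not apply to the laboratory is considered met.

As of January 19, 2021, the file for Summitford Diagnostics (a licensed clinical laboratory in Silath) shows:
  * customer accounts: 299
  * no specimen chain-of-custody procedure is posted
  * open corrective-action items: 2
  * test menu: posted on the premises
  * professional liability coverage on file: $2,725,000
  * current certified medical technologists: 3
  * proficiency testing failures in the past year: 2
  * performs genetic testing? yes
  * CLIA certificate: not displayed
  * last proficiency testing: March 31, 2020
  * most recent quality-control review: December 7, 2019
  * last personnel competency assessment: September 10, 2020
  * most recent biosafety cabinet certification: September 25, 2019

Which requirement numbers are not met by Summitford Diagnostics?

1. test menu present → met
2. open corrective-action items 2 > 0 → not met
3. personnel competency assessment 131 days ago vs limit 120 → not met
4. quality-control review 409 days ago vs limit 365 → not met
5. biosafety cabinet certification 482 days ago vs limit 365 → not met
6. proficiency testing 294 days ago vs limit 270 → not met
7. condition 'performs genetic testing' holds; professional liability coverage $2,725,000 < $2,950,000 → not met
8. certified medical technologists 3 < 5 → not met
9. proficiency testing failures in the past year 2 > 1 → not met
10. specimen chain-of-custody procedure absent → not met
11. CLIA certificate absent → not met
Not met: 2, 3, 4, 5, 6, 7, 8, 9, 10, 11

2, 3, 4, 5, 6, 7, 8, 9, 10, 11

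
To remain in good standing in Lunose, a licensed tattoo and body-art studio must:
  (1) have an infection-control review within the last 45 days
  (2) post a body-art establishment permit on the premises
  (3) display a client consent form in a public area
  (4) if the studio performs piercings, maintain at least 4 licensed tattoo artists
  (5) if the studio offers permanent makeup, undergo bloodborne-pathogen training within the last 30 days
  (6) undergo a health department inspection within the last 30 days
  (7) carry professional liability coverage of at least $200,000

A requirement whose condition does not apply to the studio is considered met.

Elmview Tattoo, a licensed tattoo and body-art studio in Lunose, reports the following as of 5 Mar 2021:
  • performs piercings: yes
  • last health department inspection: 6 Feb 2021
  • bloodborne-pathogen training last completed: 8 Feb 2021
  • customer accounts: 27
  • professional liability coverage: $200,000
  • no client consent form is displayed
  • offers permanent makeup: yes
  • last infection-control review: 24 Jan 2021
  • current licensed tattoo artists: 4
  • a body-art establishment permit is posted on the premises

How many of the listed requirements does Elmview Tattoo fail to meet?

1. infection-control review 40 days ago vs limit 45 → met
2. body-art establishment permit present → met
3. client consent form absent → not met
4. condition 'performs piercings' holds; licensed tattoo artists 4 ≥ 4 → met
5. condition 'offers permanent makeup' holds; bloodborne-pathogen training 25 days ago vs limit 30 → met
6. health department inspection 27 days ago vs limit 30 → met
7. professional liability coverage $200,000 ≥ $200,000 → met
Not met: 1 of 7

1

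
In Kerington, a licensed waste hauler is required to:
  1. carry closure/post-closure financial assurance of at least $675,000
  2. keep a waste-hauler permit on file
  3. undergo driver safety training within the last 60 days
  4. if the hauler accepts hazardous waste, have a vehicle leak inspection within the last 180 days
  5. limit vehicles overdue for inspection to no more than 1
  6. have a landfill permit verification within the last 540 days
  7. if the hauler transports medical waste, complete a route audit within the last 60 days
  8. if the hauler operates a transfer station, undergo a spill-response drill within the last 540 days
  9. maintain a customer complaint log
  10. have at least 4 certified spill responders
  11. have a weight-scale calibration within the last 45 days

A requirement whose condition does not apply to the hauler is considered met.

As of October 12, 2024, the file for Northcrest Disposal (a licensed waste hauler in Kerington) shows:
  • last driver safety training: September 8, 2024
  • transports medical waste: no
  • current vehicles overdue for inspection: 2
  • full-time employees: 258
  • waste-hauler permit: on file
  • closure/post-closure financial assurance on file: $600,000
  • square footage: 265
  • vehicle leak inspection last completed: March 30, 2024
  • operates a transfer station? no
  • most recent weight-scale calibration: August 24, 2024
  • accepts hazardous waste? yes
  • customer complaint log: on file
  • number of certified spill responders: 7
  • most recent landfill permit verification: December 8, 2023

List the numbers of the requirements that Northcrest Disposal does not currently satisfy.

1, 4, 5, 11

1. closure/post-closure financial assurance $600,000 < $675,000 → not met
2. waste-hauler permit present → met
3. driver safety training 34 days ago vs limit 60 → met
4. condition 'accepts hazardous waste' holds; vehicle leak inspection 196 days ago vs limit 180 → not met
5. vehicles overdue for inspection 2 > 1 → not met
6. landfill permit verification 309 days ago vs limit 540 → met
7. condition 'transports medical waste' does not hold → requirement n/a → met
8. condition 'operates a transfer station' does not hold → requirement n/a → met
9. customer complaint log present → met
10. certified spill responders 7 ≥ 4 → met
11. weight-scale calibration 49 days ago vs limit 45 → not met
Not met: 1, 4, 5, 11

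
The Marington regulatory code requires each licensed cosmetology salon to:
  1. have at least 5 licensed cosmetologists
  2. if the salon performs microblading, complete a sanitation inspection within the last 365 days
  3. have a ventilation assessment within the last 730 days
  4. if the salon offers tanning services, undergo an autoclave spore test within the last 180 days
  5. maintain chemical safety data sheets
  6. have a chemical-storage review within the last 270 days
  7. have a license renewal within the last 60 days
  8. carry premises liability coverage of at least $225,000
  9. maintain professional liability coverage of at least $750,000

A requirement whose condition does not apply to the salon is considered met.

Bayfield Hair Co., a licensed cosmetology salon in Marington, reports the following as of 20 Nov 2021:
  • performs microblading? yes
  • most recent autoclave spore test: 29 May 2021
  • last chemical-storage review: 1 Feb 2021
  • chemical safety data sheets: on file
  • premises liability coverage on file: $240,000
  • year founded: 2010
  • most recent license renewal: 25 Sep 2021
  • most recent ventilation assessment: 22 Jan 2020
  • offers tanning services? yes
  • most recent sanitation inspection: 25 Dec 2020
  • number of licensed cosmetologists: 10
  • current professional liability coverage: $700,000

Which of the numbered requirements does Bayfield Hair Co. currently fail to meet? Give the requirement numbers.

1. licensed cosmetologists 10 ≥ 5 → met
2. condition 'performs microblading' holds; sanitation inspection 330 days ago vs limit 365 → met
3. ventilation assessment 668 days ago vs limit 730 → met
4. condition 'offers tanning services' holds; autoclave spore test 175 days ago vs limit 180 → met
5. chemical safety data sheets present → met
6. chemical-storage review 292 days ago vs limit 270 → not met
7. license renewal 56 days ago vs limit 60 → met
8. premises liability coverage $240,000 ≥ $225,000 → met
9. professional liability coverage $700,000 < $750,000 → not met
Not met: 6, 9

6, 9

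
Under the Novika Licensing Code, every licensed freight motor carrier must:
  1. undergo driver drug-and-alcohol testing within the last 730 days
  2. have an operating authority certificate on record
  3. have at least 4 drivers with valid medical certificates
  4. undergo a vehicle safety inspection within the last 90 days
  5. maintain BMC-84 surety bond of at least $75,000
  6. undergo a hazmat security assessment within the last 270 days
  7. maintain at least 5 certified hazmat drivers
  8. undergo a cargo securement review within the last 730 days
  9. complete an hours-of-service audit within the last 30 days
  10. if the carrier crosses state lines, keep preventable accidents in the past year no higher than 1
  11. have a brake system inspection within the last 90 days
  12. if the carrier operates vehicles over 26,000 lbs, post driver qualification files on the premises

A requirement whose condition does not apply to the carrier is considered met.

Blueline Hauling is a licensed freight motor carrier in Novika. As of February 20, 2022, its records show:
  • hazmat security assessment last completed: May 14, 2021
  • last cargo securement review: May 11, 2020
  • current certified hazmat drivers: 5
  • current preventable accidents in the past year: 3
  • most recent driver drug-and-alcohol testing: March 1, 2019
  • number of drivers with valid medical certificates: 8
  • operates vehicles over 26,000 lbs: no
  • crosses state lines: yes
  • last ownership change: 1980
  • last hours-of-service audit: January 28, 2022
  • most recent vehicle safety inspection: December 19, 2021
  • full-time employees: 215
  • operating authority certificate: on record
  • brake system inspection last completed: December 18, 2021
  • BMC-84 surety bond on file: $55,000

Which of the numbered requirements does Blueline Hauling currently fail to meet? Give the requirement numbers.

1. driver drug-and-alcohol testing 1087 days ago vs limit 730 → not met
2. operating authority certificate present → met
3. drivers with valid medical certificates 8 ≥ 4 → met
4. vehicle safety inspection 63 days ago vs limit 90 → met
5. BMC-84 surety bond $55,000 < $75,000 → not met
6. hazmat security assessment 282 days ago vs limit 270 → not met
7. certified hazmat drivers 5 ≥ 5 → met
8. cargo securement review 650 days ago vs limit 730 → met
9. hours-of-service audit 23 days ago vs limit 30 → met
10. condition 'crosses state lines' holds; preventable accidents in the past year 3 > 1 → not met
11. brake system inspection 64 days ago vs limit 90 → met
12. condition 'operates vehicles over 26,000 lbs' does not hold → requirement n/a → met
Not met: 1, 5, 6, 10

1, 5, 6, 10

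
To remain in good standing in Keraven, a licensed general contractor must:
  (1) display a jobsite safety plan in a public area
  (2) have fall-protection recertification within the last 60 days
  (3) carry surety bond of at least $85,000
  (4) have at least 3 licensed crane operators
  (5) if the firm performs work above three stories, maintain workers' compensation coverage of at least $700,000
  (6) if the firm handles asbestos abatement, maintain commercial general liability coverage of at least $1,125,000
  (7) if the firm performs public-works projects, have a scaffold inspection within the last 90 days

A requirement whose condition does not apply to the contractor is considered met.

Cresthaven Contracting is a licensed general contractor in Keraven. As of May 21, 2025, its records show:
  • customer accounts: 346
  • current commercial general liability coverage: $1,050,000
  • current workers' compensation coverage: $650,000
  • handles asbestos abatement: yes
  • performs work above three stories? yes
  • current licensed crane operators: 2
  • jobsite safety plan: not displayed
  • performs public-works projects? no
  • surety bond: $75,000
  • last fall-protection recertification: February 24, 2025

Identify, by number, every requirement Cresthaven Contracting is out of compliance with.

1, 2, 3, 4, 5, 6

1. jobsite safety plan absent → not met
2. fall-protection recertification 86 days ago vs limit 60 → not met
3. surety bond $75,000 < $85,000 → not met
4. licensed crane operators 2 < 3 → not met
5. condition 'performs work above three stories' holds; workers' compensation coverage $650,000 < $700,000 → not met
6. condition 'handles asbestos abatement' holds; commercial general liability coverage $1,050,000 < $1,125,000 → not met
7. condition 'performs public-works projects' does not hold → requirement n/a → met
Not met: 1, 2, 3, 4, 5, 6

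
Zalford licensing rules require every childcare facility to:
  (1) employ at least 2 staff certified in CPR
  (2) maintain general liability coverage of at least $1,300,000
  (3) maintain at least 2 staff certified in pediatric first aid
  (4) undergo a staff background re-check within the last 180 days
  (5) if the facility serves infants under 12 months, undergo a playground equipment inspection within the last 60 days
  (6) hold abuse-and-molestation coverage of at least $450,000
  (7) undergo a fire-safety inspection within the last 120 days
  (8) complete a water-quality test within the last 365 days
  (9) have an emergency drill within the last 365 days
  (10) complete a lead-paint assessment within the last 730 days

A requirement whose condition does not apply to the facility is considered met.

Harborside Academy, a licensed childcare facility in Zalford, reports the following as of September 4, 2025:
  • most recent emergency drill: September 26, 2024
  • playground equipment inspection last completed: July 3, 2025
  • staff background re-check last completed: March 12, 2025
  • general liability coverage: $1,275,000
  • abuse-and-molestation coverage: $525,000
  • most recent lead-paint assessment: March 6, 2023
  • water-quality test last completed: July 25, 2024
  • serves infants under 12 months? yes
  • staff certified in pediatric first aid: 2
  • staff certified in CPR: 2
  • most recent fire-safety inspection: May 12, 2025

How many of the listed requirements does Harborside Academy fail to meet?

4

1. staff certified in CPR 2 ≥ 2 → met
2. general liability coverage $1,275,000 < $1,300,000 → not met
3. staff certified in pediatric first aid 2 ≥ 2 → met
4. staff background re-check 176 days ago vs limit 180 → met
5. condition 'serves infants under 12 months' holds; playground equipment inspection 63 days ago vs limit 60 → not met
6. abuse-and-molestation coverage $525,000 ≥ $450,000 → met
7. fire-safety inspection 115 days ago vs limit 120 → met
8. water-quality test 406 days ago vs limit 365 → not met
9. emergency drill 343 days ago vs limit 365 → met
10. lead-paint assessment 913 days ago vs limit 730 → not met
Not met: 4 of 10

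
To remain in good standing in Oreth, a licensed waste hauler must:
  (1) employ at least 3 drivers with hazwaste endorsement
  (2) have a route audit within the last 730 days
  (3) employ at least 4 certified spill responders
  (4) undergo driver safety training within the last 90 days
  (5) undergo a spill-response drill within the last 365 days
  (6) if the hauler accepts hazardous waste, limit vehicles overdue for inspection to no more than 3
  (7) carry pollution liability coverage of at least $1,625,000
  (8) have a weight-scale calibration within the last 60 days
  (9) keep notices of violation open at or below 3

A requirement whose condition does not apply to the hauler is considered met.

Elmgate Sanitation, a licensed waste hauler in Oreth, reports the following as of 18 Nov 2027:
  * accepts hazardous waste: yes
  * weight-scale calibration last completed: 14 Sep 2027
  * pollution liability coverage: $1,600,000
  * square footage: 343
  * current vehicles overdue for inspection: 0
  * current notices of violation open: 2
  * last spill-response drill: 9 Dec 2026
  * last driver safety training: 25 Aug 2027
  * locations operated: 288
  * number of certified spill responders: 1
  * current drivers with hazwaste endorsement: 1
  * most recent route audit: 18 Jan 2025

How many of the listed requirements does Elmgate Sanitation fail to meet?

1. drivers with hazwaste endorsement 1 < 3 → not met
2. route audit 1034 days ago vs limit 730 → not met
3. certified spill responders 1 < 4 → not met
4. driver safety training 85 days ago vs limit 90 → met
5. spill-response drill 344 days ago vs limit 365 → met
6. condition 'accepts hazardous waste' holds; vehicles overdue for inspection 0 ≤ 3 → met
7. pollution liability coverage $1,600,000 < $1,625,000 → not met
8. weight-scale calibration 65 days ago vs limit 60 → not met
9. notices of violation open 2 ≤ 3 → met
Not met: 5 of 9

5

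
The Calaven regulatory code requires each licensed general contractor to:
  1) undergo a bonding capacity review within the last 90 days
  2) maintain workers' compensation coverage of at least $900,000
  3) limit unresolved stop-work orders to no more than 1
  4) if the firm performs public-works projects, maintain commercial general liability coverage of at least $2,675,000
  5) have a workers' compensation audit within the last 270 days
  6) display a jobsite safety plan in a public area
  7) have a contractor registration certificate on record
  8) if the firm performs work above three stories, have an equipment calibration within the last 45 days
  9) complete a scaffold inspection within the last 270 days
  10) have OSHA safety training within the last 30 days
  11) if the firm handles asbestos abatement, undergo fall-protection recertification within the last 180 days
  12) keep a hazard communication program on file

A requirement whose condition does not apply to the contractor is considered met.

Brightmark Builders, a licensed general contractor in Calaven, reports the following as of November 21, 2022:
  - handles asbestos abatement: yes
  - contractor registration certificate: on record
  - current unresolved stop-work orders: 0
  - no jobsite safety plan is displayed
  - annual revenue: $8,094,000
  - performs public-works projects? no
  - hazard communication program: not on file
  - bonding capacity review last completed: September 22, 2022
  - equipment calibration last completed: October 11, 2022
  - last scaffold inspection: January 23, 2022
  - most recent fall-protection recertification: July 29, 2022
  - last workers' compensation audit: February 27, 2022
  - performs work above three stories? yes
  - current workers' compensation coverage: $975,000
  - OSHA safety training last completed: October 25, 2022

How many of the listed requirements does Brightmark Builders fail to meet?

3

1. bonding capacity review 60 days ago vs limit 90 → met
2. workers' compensation coverage $975,000 ≥ $900,000 → met
3. unresolved stop-work orders 0 ≤ 1 → met
4. condition 'performs public-works projects' does not hold → requirement n/a → met
5. workers' compensation audit 267 days ago vs limit 270 → met
6. jobsite safety plan absent → not met
7. contractor registration certificate present → met
8. condition 'performs work above three stories' holds; equipment calibration 41 days ago vs limit 45 → met
9. scaffold inspection 302 days ago vs limit 270 → not met
10. OSHA safety training 27 days ago vs limit 30 → met
11. condition 'handles asbestos abatement' holds; fall-protection recertification 115 days ago vs limit 180 → met
12. hazard communication program absent → not met
Not met: 3 of 12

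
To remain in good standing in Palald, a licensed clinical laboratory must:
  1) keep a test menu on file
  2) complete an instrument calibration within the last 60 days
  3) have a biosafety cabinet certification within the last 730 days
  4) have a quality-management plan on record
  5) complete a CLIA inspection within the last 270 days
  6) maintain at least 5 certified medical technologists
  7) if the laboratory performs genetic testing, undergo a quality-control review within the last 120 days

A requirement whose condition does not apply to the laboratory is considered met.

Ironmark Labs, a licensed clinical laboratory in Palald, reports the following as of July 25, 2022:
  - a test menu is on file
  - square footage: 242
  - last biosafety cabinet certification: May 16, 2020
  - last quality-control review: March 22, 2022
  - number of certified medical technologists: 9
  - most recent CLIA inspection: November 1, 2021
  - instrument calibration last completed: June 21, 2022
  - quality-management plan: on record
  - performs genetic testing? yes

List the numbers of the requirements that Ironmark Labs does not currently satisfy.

1. test menu present → met
2. instrument calibration 34 days ago vs limit 60 → met
3. biosafety cabinet certification 800 days ago vs limit 730 → not met
4. quality-management plan present → met
5. CLIA inspection 266 days ago vs limit 270 → met
6. certified medical technologists 9 ≥ 5 → met
7. condition 'performs genetic testing' holds; quality-control review 125 days ago vs limit 120 → not met
Not met: 3, 7

3, 7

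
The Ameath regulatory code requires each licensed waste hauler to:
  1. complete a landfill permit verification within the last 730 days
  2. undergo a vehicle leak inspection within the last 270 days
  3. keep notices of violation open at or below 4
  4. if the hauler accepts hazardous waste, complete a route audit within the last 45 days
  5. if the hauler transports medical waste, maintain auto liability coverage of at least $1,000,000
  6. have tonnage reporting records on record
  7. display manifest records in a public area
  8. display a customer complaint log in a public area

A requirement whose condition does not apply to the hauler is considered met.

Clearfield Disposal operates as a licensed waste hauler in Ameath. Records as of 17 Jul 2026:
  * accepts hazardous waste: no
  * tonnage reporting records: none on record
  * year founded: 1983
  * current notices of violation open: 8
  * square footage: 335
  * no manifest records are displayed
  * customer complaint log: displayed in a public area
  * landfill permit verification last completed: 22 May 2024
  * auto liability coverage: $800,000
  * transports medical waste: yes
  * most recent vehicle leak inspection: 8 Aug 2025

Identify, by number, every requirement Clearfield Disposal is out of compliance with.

1. landfill permit verification 786 days ago vs limit 730 → not met
2. vehicle leak inspection 343 days ago vs limit 270 → not met
3. notices of violation open 8 > 4 → not met
4. condition 'accepts hazardous waste' does not hold → requirement n/a → met
5. condition 'transports medical waste' holds; auto liability coverage $800,000 < $1,000,000 → not met
6. tonnage reporting records absent → not met
7. manifest records absent → not met
8. customer complaint log present → met
Not met: 1, 2, 3, 5, 6, 7

1, 2, 3, 5, 6, 7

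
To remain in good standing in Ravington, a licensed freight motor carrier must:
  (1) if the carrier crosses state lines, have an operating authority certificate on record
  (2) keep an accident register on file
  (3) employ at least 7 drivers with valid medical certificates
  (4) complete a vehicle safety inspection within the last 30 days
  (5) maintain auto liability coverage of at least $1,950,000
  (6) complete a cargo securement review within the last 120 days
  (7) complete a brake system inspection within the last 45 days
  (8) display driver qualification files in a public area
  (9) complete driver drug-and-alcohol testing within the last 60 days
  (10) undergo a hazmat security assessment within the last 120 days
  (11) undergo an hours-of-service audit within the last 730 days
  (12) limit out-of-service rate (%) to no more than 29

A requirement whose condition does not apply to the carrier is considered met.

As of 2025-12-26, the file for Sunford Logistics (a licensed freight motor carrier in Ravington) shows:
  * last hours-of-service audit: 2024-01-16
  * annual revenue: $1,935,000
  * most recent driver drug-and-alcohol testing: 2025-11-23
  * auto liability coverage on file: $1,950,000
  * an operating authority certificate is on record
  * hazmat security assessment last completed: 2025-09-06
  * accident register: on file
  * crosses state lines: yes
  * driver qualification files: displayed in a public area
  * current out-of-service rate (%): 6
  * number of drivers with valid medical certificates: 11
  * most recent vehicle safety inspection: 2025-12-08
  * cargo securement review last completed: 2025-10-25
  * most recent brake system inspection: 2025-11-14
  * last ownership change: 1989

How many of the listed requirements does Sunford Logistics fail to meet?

1. condition 'crosses state lines' holds; operating authority certificate present → met
2. accident register present → met
3. drivers with valid medical certificates 11 ≥ 7 → met
4. vehicle safety inspection 18 days ago vs limit 30 → met
5. auto liability coverage $1,950,000 ≥ $1,950,000 → met
6. cargo securement review 62 days ago vs limit 120 → met
7. brake system inspection 42 days ago vs limit 45 → met
8. driver qualification files present → met
9. driver drug-and-alcohol testing 33 days ago vs limit 60 → met
10. hazmat security assessment 111 days ago vs limit 120 → met
11. hours-of-service audit 710 days ago vs limit 730 → met
12. out-of-service rate (%) 6 ≤ 29 → met
Not met: 0 of 12

0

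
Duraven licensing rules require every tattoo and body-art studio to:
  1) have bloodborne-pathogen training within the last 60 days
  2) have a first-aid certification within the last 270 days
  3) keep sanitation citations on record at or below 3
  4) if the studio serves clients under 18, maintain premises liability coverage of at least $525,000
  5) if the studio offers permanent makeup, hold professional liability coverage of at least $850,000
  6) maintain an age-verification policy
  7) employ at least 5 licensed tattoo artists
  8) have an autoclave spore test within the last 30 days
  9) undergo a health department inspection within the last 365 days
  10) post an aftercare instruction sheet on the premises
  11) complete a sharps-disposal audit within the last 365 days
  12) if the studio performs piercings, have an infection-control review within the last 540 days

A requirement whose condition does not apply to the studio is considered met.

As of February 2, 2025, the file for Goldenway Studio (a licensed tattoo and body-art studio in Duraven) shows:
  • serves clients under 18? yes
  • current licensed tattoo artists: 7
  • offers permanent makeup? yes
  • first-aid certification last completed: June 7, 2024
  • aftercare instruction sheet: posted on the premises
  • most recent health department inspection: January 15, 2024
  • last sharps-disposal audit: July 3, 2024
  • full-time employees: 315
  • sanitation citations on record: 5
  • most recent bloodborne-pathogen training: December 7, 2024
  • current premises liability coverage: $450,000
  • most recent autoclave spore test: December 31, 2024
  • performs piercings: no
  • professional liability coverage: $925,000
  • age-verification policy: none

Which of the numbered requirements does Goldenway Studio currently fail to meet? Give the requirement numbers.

1. bloodborne-pathogen training 57 days ago vs limit 60 → met
2. first-aid certification 240 days ago vs limit 270 → met
3. sanitation citations on record 5 > 3 → not met
4. condition 'serves clients under 18' holds; premises liability coverage $450,000 < $525,000 → not met
5. condition 'offers permanent makeup' holds; professional liability coverage $925,000 ≥ $850,000 → met
6. age-verification policy absent → not met
7. licensed tattoo artists 7 ≥ 5 → met
8. autoclave spore test 33 days ago vs limit 30 → not met
9. health department inspection 384 days ago vs limit 365 → not met
10. aftercare instruction sheet present → met
11. sharps-disposal audit 214 days ago vs limit 365 → met
12. condition 'performs piercings' does not hold → requirement n/a → met
Not met: 3, 4, 6, 8, 9

3, 4, 6, 8, 9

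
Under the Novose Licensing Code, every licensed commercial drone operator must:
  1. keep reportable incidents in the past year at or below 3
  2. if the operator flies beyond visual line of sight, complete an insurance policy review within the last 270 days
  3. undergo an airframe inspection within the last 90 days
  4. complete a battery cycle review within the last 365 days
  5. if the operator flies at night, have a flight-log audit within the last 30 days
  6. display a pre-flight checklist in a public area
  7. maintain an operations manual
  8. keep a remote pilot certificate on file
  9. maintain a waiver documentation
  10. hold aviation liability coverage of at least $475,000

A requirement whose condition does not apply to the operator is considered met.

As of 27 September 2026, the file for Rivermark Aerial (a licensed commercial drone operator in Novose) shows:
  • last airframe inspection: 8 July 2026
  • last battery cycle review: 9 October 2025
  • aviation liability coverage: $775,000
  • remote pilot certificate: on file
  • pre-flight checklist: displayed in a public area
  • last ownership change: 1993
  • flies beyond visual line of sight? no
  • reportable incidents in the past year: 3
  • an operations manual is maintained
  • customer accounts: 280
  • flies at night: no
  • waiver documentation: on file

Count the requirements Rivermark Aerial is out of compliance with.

0

1. reportable incidents in the past year 3 ≤ 3 → met
2. condition 'flies beyond visual line of sight' does not hold → requirement n/a → met
3. airframe inspection 81 days ago vs limit 90 → met
4. battery cycle review 353 days ago vs limit 365 → met
5. condition 'flies at night' does not hold → requirement n/a → met
6. pre-flight checklist present → met
7. operations manual present → met
8. remote pilot certificate present → met
9. waiver documentation present → met
10. aviation liability coverage $775,000 ≥ $475,000 → met
Not met: 0 of 10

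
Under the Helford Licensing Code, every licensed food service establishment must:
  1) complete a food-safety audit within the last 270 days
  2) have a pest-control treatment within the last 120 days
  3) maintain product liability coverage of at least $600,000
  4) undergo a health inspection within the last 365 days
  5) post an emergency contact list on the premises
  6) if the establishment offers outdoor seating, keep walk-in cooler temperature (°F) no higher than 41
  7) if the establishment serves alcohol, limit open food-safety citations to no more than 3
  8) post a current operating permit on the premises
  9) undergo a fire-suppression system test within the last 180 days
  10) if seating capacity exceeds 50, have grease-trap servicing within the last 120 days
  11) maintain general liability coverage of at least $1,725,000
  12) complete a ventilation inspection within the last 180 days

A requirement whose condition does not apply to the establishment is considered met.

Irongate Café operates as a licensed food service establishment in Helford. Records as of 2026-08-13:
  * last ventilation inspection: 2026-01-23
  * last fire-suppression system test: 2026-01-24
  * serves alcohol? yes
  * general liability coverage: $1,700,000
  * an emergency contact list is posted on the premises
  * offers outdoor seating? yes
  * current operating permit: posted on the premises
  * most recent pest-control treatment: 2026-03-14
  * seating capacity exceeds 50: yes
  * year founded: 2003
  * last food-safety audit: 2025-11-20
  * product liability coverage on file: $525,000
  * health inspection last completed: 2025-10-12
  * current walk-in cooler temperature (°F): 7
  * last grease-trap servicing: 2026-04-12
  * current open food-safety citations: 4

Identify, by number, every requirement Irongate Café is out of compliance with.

1. food-safety audit 266 days ago vs limit 270 → met
2. pest-control treatment 152 days ago vs limit 120 → not met
3. product liability coverage $525,000 < $600,000 → not met
4. health inspection 305 days ago vs limit 365 → met
5. emergency contact list present → met
6. condition 'offers outdoor seating' holds; walk-in cooler temperature (°F) 7 ≤ 41 → met
7. condition 'serves alcohol' holds; open food-safety citations 4 > 3 → not met
8. current operating permit present → met
9. fire-suppression system test 201 days ago vs limit 180 → not met
10. condition 'seating capacity exceeds 50' holds; grease-trap servicing 123 days ago vs limit 120 → not met
11. general liability coverage $1,700,000 < $1,725,000 → not met
12. ventilation inspection 202 days ago vs limit 180 → not met
Not met: 2, 3, 7, 9, 10, 11, 12

2, 3, 7, 9, 10, 11, 12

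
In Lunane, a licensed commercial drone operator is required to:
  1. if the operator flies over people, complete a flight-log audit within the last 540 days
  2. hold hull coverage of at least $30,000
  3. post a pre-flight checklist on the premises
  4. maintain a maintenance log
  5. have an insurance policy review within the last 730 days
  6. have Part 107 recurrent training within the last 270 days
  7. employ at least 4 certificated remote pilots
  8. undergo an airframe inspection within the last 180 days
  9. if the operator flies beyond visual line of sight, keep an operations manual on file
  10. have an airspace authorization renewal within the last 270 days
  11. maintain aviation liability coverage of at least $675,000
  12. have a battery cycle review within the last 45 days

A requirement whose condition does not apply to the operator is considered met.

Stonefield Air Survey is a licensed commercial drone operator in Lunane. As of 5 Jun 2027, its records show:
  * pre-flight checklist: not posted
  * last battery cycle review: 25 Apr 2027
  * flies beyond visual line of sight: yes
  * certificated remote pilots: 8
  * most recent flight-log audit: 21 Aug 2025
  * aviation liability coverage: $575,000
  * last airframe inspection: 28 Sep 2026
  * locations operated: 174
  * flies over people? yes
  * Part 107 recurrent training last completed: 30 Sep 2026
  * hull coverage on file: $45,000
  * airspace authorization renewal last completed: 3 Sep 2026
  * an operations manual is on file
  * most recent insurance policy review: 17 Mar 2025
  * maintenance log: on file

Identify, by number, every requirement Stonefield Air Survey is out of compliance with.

1, 3, 5, 8, 10, 11

1. condition 'flies over people' holds; flight-log audit 653 days ago vs limit 540 → not met
2. hull coverage $45,000 ≥ $30,000 → met
3. pre-flight checklist absent → not met
4. maintenance log present → met
5. insurance policy review 810 days ago vs limit 730 → not met
6. Part 107 recurrent training 248 days ago vs limit 270 → met
7. certificated remote pilots 8 ≥ 4 → met
8. airframe inspection 250 days ago vs limit 180 → not met
9. condition 'flies beyond visual line of sight' holds; operations manual present → met
10. airspace authorization renewal 275 days ago vs limit 270 → not met
11. aviation liability coverage $575,000 < $675,000 → not met
12. battery cycle review 41 days ago vs limit 45 → met
Not met: 1, 3, 5, 8, 10, 11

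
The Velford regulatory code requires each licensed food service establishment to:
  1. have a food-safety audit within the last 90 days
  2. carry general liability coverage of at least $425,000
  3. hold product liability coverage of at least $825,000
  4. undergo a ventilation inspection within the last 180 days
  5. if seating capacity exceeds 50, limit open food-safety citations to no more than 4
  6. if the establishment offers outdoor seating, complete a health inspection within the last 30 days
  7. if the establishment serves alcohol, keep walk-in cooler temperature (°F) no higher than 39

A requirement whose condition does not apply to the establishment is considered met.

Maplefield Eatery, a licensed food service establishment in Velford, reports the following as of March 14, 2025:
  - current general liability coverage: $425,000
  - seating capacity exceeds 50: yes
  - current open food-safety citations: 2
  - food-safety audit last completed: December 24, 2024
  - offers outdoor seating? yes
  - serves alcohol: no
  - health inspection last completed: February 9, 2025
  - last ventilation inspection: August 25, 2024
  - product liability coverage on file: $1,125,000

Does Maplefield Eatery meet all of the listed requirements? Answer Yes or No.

1. food-safety audit 80 days ago vs limit 90 → met
2. general liability coverage $425,000 ≥ $425,000 → met
3. product liability coverage $1,125,000 ≥ $825,000 → met
4. ventilation inspection 201 days ago vs limit 180 → not met
5. condition 'seating capacity exceeds 50' holds; open food-safety citations 2 ≤ 4 → met
6. condition 'offers outdoor seating' holds; health inspection 33 days ago vs limit 30 → not met
7. condition 'serves alcohol' does not hold → requirement n/a → met
Not met: 4, 6

No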